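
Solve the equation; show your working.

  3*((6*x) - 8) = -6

Step 1. [3*((6*x) - 8) = -6] divide by the outer 3 ⇒ div: (6*x) - 8 = -2.
Step 2. [(6*x) - 8 = -2] add 8: x sits inside (… - 8) ⇒ sub: 6*x = 6.
Step 3. [6*x = 6] leading coefficient 6: divide by 6. So div: x = 1.

Answer: x ∈ {1}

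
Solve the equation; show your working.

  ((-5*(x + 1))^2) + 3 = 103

Step 1. [((-5*(x + 1))^2) + 3 = 103] peel the +3: subtract 3 from each side. So sub: (-5*(x + 1))^2 = 100.
Step 2. [(-5*(x + 1))^2 = 100] LHS squared, RHS 100 ≥ 0: apply √ (±). So sqrt: -5*(x + 1) = 10 or -10.
Step 3. [-5*(x + 1) = 10 or -10] -5 out front; divide by -5. So div: x + 1 = -2 or 2.
Step 4. [x + 1 = -2 or 2] +1 is outermost — subtract 1 both sides. So sub: x = -3 or 1.

Answer: x ∈ {-3, 1}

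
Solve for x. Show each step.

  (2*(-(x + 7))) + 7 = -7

Step 1. [(2*(-(x + 7))) + 7 = -7] the outer +7 inverts by subtracting 7. So sub: 2*(-(x + 7)) = -14.
Step 2. [2*(-(x + 7)) = -14] LHS = 2·(…); ÷2 both sides, so div: -(x + 7) = -7.
Step 3. [-(x + 7) = -7] LHS negated; negate both sides ⇒ neg: x + 7 = 7.
Step 4. [x + 7 = 7] the outer +7 inverts by subtracting 7. So sub: x = 0.

Answer: x ∈ {0}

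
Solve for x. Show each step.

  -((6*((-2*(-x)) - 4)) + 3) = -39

Step 1. [-((6*((-2*(-x)) - 4)) + 3) = -39] flip signs both sides, so neg: (6*((-2*(-x)) - 4)) + 3 = 39.
Step 2. [(6*((-2*(-x)) - 4)) + 3 = 39] subtract 3: x sits inside (… + 3) ⇒ sub: 6*((-2*(-x)) - 4) = 36.
Step 3. [6*((-2*(-x)) - 4) = 36] LHS = 6·(…); ÷6 both sides. So div: (-2*(-x)) - 4 = 6.
Step 4. [(-2*(-x)) - 4 = 6] -2 divides every term; factor it out ⇒ factor: (-x) + 2 = -3.
Step 5. [(-x) + 2 = -3] peel the +2: subtract 2 from each side. So sub: -x = -5.
Step 6. [-x = -5] LHS negated; negate both sides ⇒ neg: x = 5.

Answer: x ∈ {5}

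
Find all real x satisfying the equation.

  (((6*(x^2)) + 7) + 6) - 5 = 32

Step 1. [(((6*(x^2)) + 7) + 6) - 5 = 32] the outer -5 inverts by adding 5, so sub: ((6*(x^2)) + 7) + 6 = 37.
Step 2. [((6*(x^2)) + 7) + 6 = 37] 6 comes off first (subtract 6). So sub: (6*(x^2)) + 7 = 31.
Step 3. [(6*(x^2)) + 7 = 31] peel the +7: subtract 7 from each side. So sub: 6*(x^2) = 24.
Step 4. [6*(x^2) = 24] divide by the outer 6. So div: x^2 = 4.
Step 5. [x^2 = 4] √ both sides: 4 ≥ 0 gives two branches. So sqrt: x = 2 or -2.

Answer: x ∈ {-2, 2}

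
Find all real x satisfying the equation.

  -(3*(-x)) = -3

Step 1. [-(3*(-x)) = -3] leading − — multiply by −1 ⇒ neg: 3*(-x) = 3.
Step 2. [3*(-x) = 3] leading coefficient 3: divide by 3, so div: -x = 1.
Step 3. [-x = 1] flip signs both sides ⇒ neg: x = -1.

Answer: x ∈ {-1}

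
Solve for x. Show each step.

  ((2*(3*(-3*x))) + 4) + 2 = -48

Step 1. [((2*(3*(-3*x))) + 4) + 2 = -48] peel the +2: subtract 2 from each side ⇒ sub: (2*(3*(-3*x))) + 4 = -50.
Step 2. [(2*(3*(-3*x))) + 4 = -50] peel the +4: subtract 4 from each side. So sub: 2*(3*(-3*x)) = -54.
Step 3. [2*(3*(-3*x)) = -54] leading coefficient 2: divide by 2 ⇒ div: 3*(-3*x) = -27.
Step 4. [3*(-3*x) = -27] 3·(inner) — divide through by 3, so div: -3*x = -9.
Step 5. [-3*x = -9] divide by the outer -3, so div: x = 3.

Answer: x ∈ {3}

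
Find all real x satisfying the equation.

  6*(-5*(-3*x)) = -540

Step 1. [6*(-5*(-3*x)) = -540] 6·(inner) — divide through by 6 ⇒ div: -5*(-3*x) = -90.
Step 2. [-5*(-3*x) = -90] -5 out front; divide by -5 ⇒ div: -3*x = 18.
Step 3. [-3*x = 18] -3·(inner) — divide through by -3. So div: x = -6.

Answer: x ∈ {-6}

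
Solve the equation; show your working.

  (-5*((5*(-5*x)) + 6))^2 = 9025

Step 1. [(-5*((5*(-5*x)) + 6))^2 = 9025] √ both sides: 9025 ≥ 0 gives two branches, so sqrt: -5*((5*(-5*x)) + 6) = 95 or -95.
Step 2. [-5*((5*(-5*x)) + 6) = 95 or -95] -5 out front; divide by -5 ⇒ div: (5*(-5*x)) + 6 = -19 or 19.
Step 3. [(5*(-5*x)) + 6 = -19 or 19] the outer +6 inverts by subtracting 6 ⇒ sub: 5*(-5*x) = -25 or 13.
Step 4. [5*(-5*x) = -25 or 13] divide by the outer 5. So div: -5*x = -5 or 13/5.
Step 5. [-5*x = -5 or 13/5] LHS = -5·(…); ÷-5 both sides, so div: x = 1 or -13/25.

Answer: x ∈ {-13/25, 1}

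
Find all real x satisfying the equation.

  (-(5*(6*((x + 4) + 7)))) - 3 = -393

Step 1. [(-(5*(6*((x + 4) + 7)))) - 3 = -393] peel the -3: add 3 from each side, so sub: -(5*(6*((x + 4) + 7))) = -390.
Step 2. [-(5*(6*((x + 4) + 7))) = -390] LHS negated; negate both sides. So neg: 5*(6*((x + 4) + 7)) = 390.
Step 3. [5*(6*((x + 4) + 7)) = 390] LHS = 5·(…); ÷5 both sides. So div: 6*((x + 4) + 7) = 78.
Step 4. [6*((x + 4) + 7) = 78] leading coefficient 6: divide by 6. So div: (x + 4) + 7 = 13.
Step 5. [(x + 4) + 7 = 13] the outer +7 inverts by subtracting 7, so sub: x + 4 = 6.
Step 6. [x + 4 = 6] 4 comes off first (subtract 4). So sub: x = 2.

Answer: x ∈ {2}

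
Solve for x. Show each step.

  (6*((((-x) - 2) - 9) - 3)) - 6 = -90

Step 1. [(6*((((-x) - 2) - 9) - 3)) - 6 = -90] 6 | LHS and 6 | -90: pull 6 out. So factor: ((((-x) - 2) - 9) - 3) - 1 = -15.
Step 2. [((((-x) - 2) - 9) - 3) - 1 = -15] the outer -1 inverts by adding 1 ⇒ sub: (((-x) - 2) - 9) - 3 = -14.
Step 3. [(((-x) - 2) - 9) - 3 = -14] peel the -3: add 3 from each side. So sub: ((-x) - 2) - 9 = -11.
Step 4. [((-x) - 2) - 9 = -11] -9 is outermost — add 9 both sides, so sub: (-x) - 2 = -2.
Step 5. [(-x) - 2 = -2] 2 comes off first (add 2). So sub: -x = 0.
Step 6. [-x = 0] leading − — multiply by −1. So neg: x = 0.

Answer: x ∈ {0}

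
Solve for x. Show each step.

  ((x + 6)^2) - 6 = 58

Step 1. [((x + 6)^2) - 6 = 58] 6 comes off first (add 6) ⇒ sub: (x + 6)^2 = 64.
Step 2. [(x + 6)^2 = 64] LHS squared, RHS 64 ≥ 0: apply √ (±) ⇒ sqrt: x + 6 = 8 or -8.
Step 3. [x + 6 = 8 or -8] +6 is outermost — subtract 6 both sides ⇒ sub: x = 2 or -14.

Answer: x ∈ {-14, 2}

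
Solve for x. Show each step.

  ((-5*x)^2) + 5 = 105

Step 1. [((-5*x)^2) + 5 = 105] the outer +5 inverts by subtracting 5 ⇒ sub: (-5*x)^2 = 100.
Step 2. [(-5*x)^2 = 100] LHS squared, RHS 100 ≥ 0: apply √ (±) ⇒ sqrt: -5*x = 10 or -10.
Step 3. [-5*x = 10 or -10] divide by the outer -5 ⇒ div: x = -2 or 2.

Answer: x ∈ {-2, 2}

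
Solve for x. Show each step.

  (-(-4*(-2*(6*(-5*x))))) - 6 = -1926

Step 1. [(-(-4*(-2*(6*(-5*x))))) - 6 = -1926] add 6: x sits inside (… - 6), so sub: -(-4*(-2*(6*(-5*x)))) = -1920.
Step 2. [-(-4*(-2*(6*(-5*x)))) = -1920] LHS negated; negate both sides, so neg: -4*(-2*(6*(-5*x))) = 1920.
Step 3. [-4*(-2*(6*(-5*x))) = 1920] LHS = -4·(…); ÷-4 both sides. So div: -2*(6*(-5*x)) = -480.
Step 4. [-2*(6*(-5*x)) = -480] leading coefficient -2: divide by -2, so div: 6*(-5*x) = 240.
Step 5. [6*(-5*x) = 240] divide by the outer 6 ⇒ div: -5*x = 40.
Step 6. [-5*x = 40] LHS = -5·(…); ÷-5 both sides. So div: x = -8.

Answer: x ∈ {-8}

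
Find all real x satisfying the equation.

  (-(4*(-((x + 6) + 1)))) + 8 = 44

Step 1. [(-(4*(-((x + 6) + 1)))) + 8 = 44] the outer +8 inverts by subtracting 8, so sub: -(4*(-((x + 6) + 1))) = 36.
Step 2. [-(4*(-((x + 6) + 1))) = 36] flip signs both sides, so neg: 4*(-((x + 6) + 1)) = -36.
Step 3. [4*(-((x + 6) + 1)) = -36] 4·(inner) — divide through by 4, so div: -((x + 6) + 1) = -9.
Step 4. [-((x + 6) + 1) = -9] LHS negated; negate both sides. So neg: (x + 6) + 1 = 9.
Step 5. [(x + 6) + 1 = 9] subtract 1: x sits inside (… + 1) ⇒ sub: x + 6 = 8.
Step 6. [x + 6 = 8] subtract 6: x sits inside (… + 6), so sub: x = 2.

Answer: x ∈ {2}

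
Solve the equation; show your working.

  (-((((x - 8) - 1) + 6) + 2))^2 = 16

Step 1. [(-((((x - 8) - 1) + 6) + 2))^2 = 16] √ both sides: 16 ≥ 0 gives two branches. So sqrt: -((((x - 8) - 1) + 6) + 2) = 4 or -4.
Step 2. [-((((x - 8) - 1) + 6) + 2) = 4 or -4] LHS negated; negate both sides ⇒ neg: (((x - 8) - 1) + 6) + 2 = -4 or 4.
Step 3. [(((x - 8) - 1) + 6) + 2 = -4 or 4] peel the +2: subtract 2 from each side, so sub: ((x - 8) - 1) + 6 = -6 or 2.
Step 4. [((x - 8) - 1) + 6 = -6 or 2] 6 comes off first (subtract 6). So sub: (x - 8) - 1 = -12 or -4.
Step 5. [(x - 8) - 1 = -12 or -4] add 1: x sits inside (… - 1). So sub: x - 8 = -11 or -3.
Step 6. [x - 8 = -11 or -3] 8 comes off first (add 8) ⇒ sub: x = -3 or 5.

Answer: x ∈ {-3, 5}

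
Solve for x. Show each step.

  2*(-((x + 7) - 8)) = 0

Step 1. [2*(-((x + 7) - 8)) = 0] divide by the outer 2, so div: -((x + 7) - 8) = 0.
Step 2. [-((x + 7) - 8) = 0] LHS negated; negate both sides ⇒ neg: (x + 7) - 8 = 0.
Step 3. [(x + 7) - 8 = 0] 8 comes off first (add 8), so sub: x + 7 = 8.
Step 4. [x + 7 = 8] +7 is outermost — subtract 7 both sides, so sub: x = 1.

Answer: x ∈ {1}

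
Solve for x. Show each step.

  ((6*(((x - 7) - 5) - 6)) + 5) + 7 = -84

Step 1. [((6*(((x - 7) - 5) - 6)) + 5) + 7 = -84] subtract 7: x sits inside (… + 7) ⇒ sub: (6*(((x - 7) - 5) - 6)) + 5 = -91.
Step 2. [(6*(((x - 7) - 5) - 6)) + 5 = -91] +5 is outermost — subtract 5 both sides, so sub: 6*(((x - 7) - 5) - 6) = -96.
Step 3. [6*(((x - 7) - 5) - 6) = -96] 6·(inner) — divide through by 6 ⇒ div: ((x - 7) - 5) - 6 = -16.
Step 4. [((x - 7) - 5) - 6 = -16] peel the -6: add 6 from each side ⇒ sub: (x - 7) - 5 = -10.
Step 5. [(x - 7) - 5 = -10] add 5: x sits inside (… - 5) ⇒ sub: x - 7 = -5.
Step 6. [x - 7 = -5] add 7: x sits inside (… - 7). So sub: x = 2.

Answer: x ∈ {2}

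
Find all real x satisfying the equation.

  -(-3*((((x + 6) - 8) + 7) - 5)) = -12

Step 1. [-(-3*((((x + 6) - 8) + 7) - 5)) = -12] LHS negated; negate both sides. So neg: -3*((((x + 6) - 8) + 7) - 5) = 12.
Step 2. [-3*((((x + 6) - 8) + 7) - 5) = 12] divide by the outer -3. So div: (((x + 6) - 8) + 7) - 5 = -4.
Step 3. [(((x + 6) - 8) + 7) - 5 = -4] 5 comes off first (add 5). So sub: ((x + 6) - 8) + 7 = 1.
Step 4. [((x + 6) - 8) + 7 = 1] the outer +7 inverts by subtracting 7 ⇒ sub: (x + 6) - 8 = -6.
Step 5. [(x + 6) - 8 = -6] peel the -8: add 8 from each side, so sub: x + 6 = 2.
Step 6. [x + 6 = 2] +6 is outermost — subtract 6 both sides ⇒ sub: x = -4.

Answer: x ∈ {-4}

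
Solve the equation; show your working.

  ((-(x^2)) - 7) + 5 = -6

Step 1. [((-(x^2)) - 7) + 5 = -6] subtract 5: x sits inside (… + 5). So sub: (-(x^2)) - 7 = -11.
Step 2. [(-(x^2)) - 7 = -11] the outer -7 inverts by adding 7, so sub: -(x^2) = -4.
Step 3. [-(x^2) = -4] LHS negated; negate both sides ⇒ neg: x^2 = 4.
Step 4. [x^2 = 4] √ both sides: 4 ≥ 0 gives two branches ⇒ sqrt: x = 2 or -2.

Answer: x ∈ {-2, 2}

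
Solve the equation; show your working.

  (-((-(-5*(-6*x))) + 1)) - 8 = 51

Step 1. [(-((-(-5*(-6*x))) + 1)) - 8 = 51] the outer -8 inverts by adding 8 ⇒ sub: -((-(-5*(-6*x))) + 1) = 59.
Step 2. [-((-(-5*(-6*x))) + 1) = 59] flip signs both sides. So neg: (-(-5*(-6*x))) + 1 = -59.
Step 3. [(-(-5*(-6*x))) + 1 = -59] 1 comes off first (subtract 1), so sub: -(-5*(-6*x)) = -60.
Step 4. [-(-5*(-6*x)) = -60] flip signs both sides, so neg: -5*(-6*x) = 60.
Step 5. [-5*(-6*x) = 60] -5 out front; divide by -5, so div: -6*x = -12.
Step 6. [-6*x = -12] leading coefficient -6: divide by -6, so div: x = 2.

Answer: x ∈ {2}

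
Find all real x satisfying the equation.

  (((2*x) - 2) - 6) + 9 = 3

Step 1. [(((2*x) - 2) - 6) + 9 = 3] peel the +9: subtract 9 from each side. So sub: ((2*x) - 2) - 6 = -6.
Step 2. [((2*x) - 2) - 6 = -6] add 6: x sits inside (… - 6). So sub: (2*x) - 2 = 0.
Step 3. [(2*x) - 2 = 0] -2 is outermost — add 2 both sides ⇒ sub: 2*x = 2.
Step 4. [2*x = 2] 2·(inner) — divide through by 2, so div: x = 1.

Answer: x ∈ {1}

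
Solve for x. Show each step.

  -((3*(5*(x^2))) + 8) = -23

Step 1. [-((3*(5*(x^2))) + 8) = -23] flip signs both sides, so neg: (3*(5*(x^2))) + 8 = 23.
Step 2. [(3*(5*(x^2))) + 8 = 23] 8 comes off first (subtract 8), so sub: 3*(5*(x^2)) = 15.
Step 3. [3*(5*(x^2)) = 15] divide by the outer 3. So div: 5*(x^2) = 5.
Step 4. [5*(x^2) = 5] LHS = 5·(…); ÷5 both sides, so div: x^2 = 1.
Step 5. [x^2 = 1] √ both sides: 1 ≥ 0 gives two branches. So sqrt: x = 1 or -1.

Answer: x ∈ {-1, 1}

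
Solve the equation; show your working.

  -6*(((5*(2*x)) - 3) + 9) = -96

Step 1. [-6*(((5*(2*x)) - 3) + 9) = -96] -6 out front; divide by -6. So div: ((5*(2*x)) - 3) + 9 = 16.
Step 2. [((5*(2*x)) - 3) + 9 = 16] +9 is outermost — subtract 9 both sides. So sub: (5*(2*x)) - 3 = 7.
Step 3. [(5*(2*x)) - 3 = 7] -3 is outermost — add 3 both sides, so sub: 5*(2*x) = 10.
Step 4. [5*(2*x) = 10] 5 out front; divide by 5. So div: 2*x = 2.
Step 5. [2*x = 2] 2·(inner) — divide through by 2. So div: x = 1.

Answer: x ∈ {1}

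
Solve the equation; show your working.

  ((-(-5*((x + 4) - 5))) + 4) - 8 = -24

Step 1. [((-(-5*((x + 4) - 5))) + 4) - 8 = -24] 8 comes off first (add 8). So sub: (-(-5*((x + 4) - 5))) + 4 = -16.
Step 2. [(-(-5*((x + 4) - 5))) + 4 = -16] peel the +4: subtract 4 from each side. So sub: -(-5*((x + 4) - 5)) = -20.
Step 3. [-(-5*((x + 4) - 5)) = -20] flip signs both sides ⇒ neg: -5*((x + 4) - 5) = 20.
Step 4. [-5*((x + 4) - 5) = 20] LHS = -5·(…); ÷-5 both sides. So div: (x + 4) - 5 = -4.
Step 5. [(x + 4) - 5 = -4] peel the -5: add 5 from each side, so sub: x + 4 = 1.
Step 6. [x + 4 = 1] subtract 4: x sits inside (… + 4). So sub: x = -3.

Answer: x ∈ {-3}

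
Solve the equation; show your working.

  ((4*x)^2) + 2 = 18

Step 1. [((4*x)^2) + 2 = 18] +2 is outermost — subtract 2 both sides, so sub: (4*x)^2 = 16.
Step 2. [(4*x)^2 = 16] 16 ≥ 0, LHS is (·)² — take ±√. So sqrt: 4*x = 4 or -4.
Step 3. [4*x = 4 or -4] 4·(inner) — divide through by 4. So div: x = 1 or -1.

Answer: x ∈ {-1, 1}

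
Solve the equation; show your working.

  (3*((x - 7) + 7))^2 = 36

Step 1. [(3*((x - 7) + 7))^2 = 36] √ both sides: 36 ≥ 0 gives two branches. So sqrt: 3*((x - 7) + 7) = 6 or -6.
Step 2. [3*((x - 7) + 7) = 6 or -6] LHS = 3·(…); ÷3 both sides, so div: (x - 7) + 7 = 2 or -2.
Step 3. [(x - 7) + 7 = 2 or -2] +7 is outermost — subtract 7 both sides, so sub: x - 7 = -5 or -9.
Step 4. [x - 7 = -5 or -9] -7 is outermost — add 7 both sides, so sub: x = 2 or -2.

Answer: x ∈ {-2, 2}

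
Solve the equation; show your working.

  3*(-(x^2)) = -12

Step 1. [3*(-(x^2)) = -12] 3 out front; divide by 3 ⇒ div: -(x^2) = -4.
Step 2. [-(x^2) = -4] LHS negated; negate both sides. So neg: x^2 = 4.
Step 3. [x^2 = 4] √ both sides: 4 ≥ 0 gives two branches, so sqrt: x = 2 or -2.

Answer: x ∈ {-2, 2}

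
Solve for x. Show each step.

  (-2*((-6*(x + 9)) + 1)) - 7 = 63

Step 1. [(-2*((-6*(x + 9)) + 1)) - 7 = 63] peel the -7: add 7 from each side ⇒ sub: -2*((-6*(x + 9)) + 1) = 70.
Step 2. [-2*((-6*(x + 9)) + 1) = 70] -2 out front; divide by -2. So div: (-6*(x + 9)) + 1 = -35.
Step 3. [(-6*(x + 9)) + 1 = -35] peel the +1: subtract 1 from each side ⇒ sub: -6*(x + 9) = -36.
Step 4. [-6*(x + 9) = -36] divide by the outer -6. So div: x + 9 = 6.
Step 5. [x + 9 = 6] the outer +9 inverts by subtracting 9. So sub: x = -3.

Answer: x ∈ {-3}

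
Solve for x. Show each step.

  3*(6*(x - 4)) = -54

Step 1. [3*(6*(x - 4)) = -54] LHS = 3·(…); ÷3 both sides, so div: 6*(x - 4) = -18.
Step 2. [6*(x - 4) = -18] leading coefficient 6: divide by 6. So div: x - 4 = -3.
Step 3. [x - 4 = -3] add 4: x sits inside (… - 4) ⇒ sub: x = 1.

Answer: x ∈ {1}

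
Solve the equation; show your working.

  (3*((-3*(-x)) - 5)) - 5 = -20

Step 1. [(3*((-3*(-x)) - 5)) - 5 = -20] add 5: x sits inside (… - 5) ⇒ sub: 3*((-3*(-x)) - 5) = -15.
Step 2. [3*((-3*(-x)) - 5) = -15] 3·(inner) — divide through by 3. So div: (-3*(-x)) - 5 = -5.
Step 3. [(-3*(-x)) - 5 = -5] add 5: x sits inside (… - 5), so sub: -3*(-x) = 0.
Step 4. [-3*(-x) = 0] -3·(inner) — divide through by -3 ⇒ div: -x = 0.
Step 5. [-x = 0] leading − — multiply by −1. So neg: x = 0.

Answer: x ∈ {0}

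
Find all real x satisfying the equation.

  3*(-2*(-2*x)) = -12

Step 1. [3*(-2*(-2*x)) = -12] 3 out front; divide by 3 ⇒ div: -2*(-2*x) = -4.
Step 2. [-2*(-2*x) = -4] divide by the outer -2. So div: -2*x = 2.
Step 3. [-2*x = 2] -2·(inner) — divide through by -2 ⇒ div: x = -1.

Answer: x ∈ {-1}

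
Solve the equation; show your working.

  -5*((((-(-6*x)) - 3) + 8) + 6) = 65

Step 1. [-5*((((-(-6*x)) - 3) + 8) + 6) = 65] leading coefficient -5: divide by -5, so div: (((-(-6*x)) - 3) + 8) + 6 = -13.
Step 2. [(((-(-6*x)) - 3) + 8) + 6 = -13] subtract 6: x sits inside (… + 6), so sub: ((-(-6*x)) - 3) + 8 = -19.
Step 3. [((-(-6*x)) - 3) + 8 = -19] the outer +8 inverts by subtracting 8, so sub: (-(-6*x)) - 3 = -27.
Step 4. [(-(-6*x)) - 3 = -27] peel the -3: add 3 from each side ⇒ sub: -(-6*x) = -24.
Step 5. [-(-6*x) = -24] LHS negated; negate both sides. So neg: -6*x = 24.
Step 6. [-6*x = 24] -6 out front; divide by -6 ⇒ div: x = -4.

Answer: x ∈ {-4}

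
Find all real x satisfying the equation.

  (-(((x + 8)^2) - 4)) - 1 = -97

Step 1. [(-(((x + 8)^2) - 4)) - 1 = -97] peel the -1: add 1 from each side, so sub: -(((x + 8)^2) - 4) = -96.
Step 2. [-(((x + 8)^2) - 4) = -96] flip signs both sides ⇒ neg: ((x + 8)^2) - 4 = 96.
Step 3. [((x + 8)^2) - 4 = 96] add 4: x sits inside (… - 4). So sub: (x + 8)^2 = 100.
Step 4. [(x + 8)^2 = 100] 100 ≥ 0, LHS is (·)² — take ±√. So sqrt: x + 8 = 10 or -10.
Step 5. [x + 8 = 10 or -10] +8 is outermost — subtract 8 both sides ⇒ sub: x = 2 or -18.

Answer: x ∈ {-18, 2}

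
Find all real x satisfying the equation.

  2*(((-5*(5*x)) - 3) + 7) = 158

Step 1. [2*(((-5*(5*x)) - 3) + 7) = 158] divide by the outer 2 ⇒ div: ((-5*(5*x)) - 3) + 7 = 79.
Step 2. [((-5*(5*x)) - 3) + 7 = 79] +7 is outermost — subtract 7 both sides ⇒ sub: (-5*(5*x)) - 3 = 72.
Step 3. [(-5*(5*x)) - 3 = 72] the outer -3 inverts by adding 3 ⇒ sub: -5*(5*x) = 75.
Step 4. [-5*(5*x) = 75] -5 out front; divide by -5, so div: 5*x = -15.
Step 5. [5*x = -15] 5·(inner) — divide through by 5 ⇒ div: x = -3.

Answer: x ∈ {-3}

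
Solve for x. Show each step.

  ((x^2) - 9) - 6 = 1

Step 1. [((x^2) - 9) - 6 = 1] the outer -6 inverts by adding 6, so sub: (x^2) - 9 = 7.
Step 2. [(x^2) - 9 = 7] add 9: x sits inside (… - 9) ⇒ sub: x^2 = 16.
Step 3. [x^2 = 16] √ both sides: 16 ≥ 0 gives two branches. So sqrt: x = 4 or -4.

Answer: x ∈ {-4, 4}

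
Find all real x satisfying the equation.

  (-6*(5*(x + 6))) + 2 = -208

Step 1. [(-6*(5*(x + 6))) + 2 = -208] the outer +2 inverts by subtracting 2 ⇒ sub: -6*(5*(x + 6)) = -210.
Step 2. [-6*(5*(x + 6)) = -210] -6 out front; divide by -6 ⇒ div: 5*(x + 6) = 35.
Step 3. [5*(x + 6) = 35] 5 out front; divide by 5. So div: x + 6 = 7.
Step 4. [x + 6 = 7] peel the +6: subtract 6 from each side ⇒ sub: x = 1.

Answer: x ∈ {1}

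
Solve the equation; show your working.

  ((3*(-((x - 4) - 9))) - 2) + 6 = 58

Step 1. [((3*(-((x - 4) - 9))) - 2) + 6 = 58] 6 comes off first (subtract 6). So sub: (3*(-((x - 4) - 9))) - 2 = 52.
Step 2. [(3*(-((x - 4) - 9))) - 2 = 52] -2 is outermost — add 2 both sides. So sub: 3*(-((x - 4) - 9)) = 54.
Step 3. [3*(-((x - 4) - 9)) = 54] leading coefficient 3: divide by 3, so div: -((x - 4) - 9) = 18.
Step 4. [-((x - 4) - 9) = 18] LHS negated; negate both sides, so neg: (x - 4) - 9 = -18.
Step 5. [(x - 4) - 9 = -18] 9 comes off first (add 9) ⇒ sub: x - 4 = -9.
Step 6. [x - 4 = -9] the outer -4 inverts by adding 4, so sub: x = -5.

Answer: x ∈ {-5}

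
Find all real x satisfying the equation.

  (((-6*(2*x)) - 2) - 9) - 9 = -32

Step 1. [(((-6*(2*x)) - 2) - 9) - 9 = -32] add 9: x sits inside (… - 9) ⇒ sub: ((-6*(2*x)) - 2) - 9 = -23.
Step 2. [((-6*(2*x)) - 2) - 9 = -23] the outer -9 inverts by adding 9, so sub: (-6*(2*x)) - 2 = -14.
Step 3. [(-6*(2*x)) - 2 = -14] peel the -2: add 2 from each side, so sub: -6*(2*x) = -12.
Step 4. [-6*(2*x) = -12] divide by the outer -6, so div: 2*x = 2.
Step 5. [2*x = 2] 2·(inner) — divide through by 2 ⇒ div: x = 1.

Answer: x ∈ {1}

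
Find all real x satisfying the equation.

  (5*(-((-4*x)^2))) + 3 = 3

Step 1. [(5*(-((-4*x)^2))) + 3 = 3] peel the +3: subtract 3 from each side, so sub: 5*(-((-4*x)^2)) = 0.
Step 2. [5*(-((-4*x)^2)) = 0] 5·(inner) — divide through by 5, so div: -((-4*x)^2) = 0.
Step 3. [-((-4*x)^2) = 0] LHS negated; negate both sides. So neg: (-4*x)^2 = 0.
Step 4. [(-4*x)^2 = 0] LHS squared, RHS 0 ≥ 0: apply √ (±). So sqrt: -4*x = 0.
Step 5. [-4*x = 0] -4 out front; divide by -4. So div: x = 0.

Answer: x ∈ {0}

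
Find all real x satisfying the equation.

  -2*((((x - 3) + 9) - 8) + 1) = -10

Step 1. [-2*((((x - 3) + 9) - 8) + 1) = -10] -2·(inner) — divide through by -2 ⇒ div: (((x - 3) + 9) - 8) + 1 = 5.
Step 2. [(((x - 3) + 9) - 8) + 1 = 5] subtract 1: x sits inside (… + 1). So sub: ((x - 3) + 9) - 8 = 4.
Step 3. [((x - 3) + 9) - 8 = 4] add 8: x sits inside (… - 8). So sub: (x - 3) + 9 = 12.
Step 4. [(x - 3) + 9 = 12] +9 is outermost — subtract 9 both sides, so sub: x - 3 = 3.
Step 5. [x - 3 = 3] add 3: x sits inside (… - 3). So sub: x = 6.

Answer: x ∈ {6}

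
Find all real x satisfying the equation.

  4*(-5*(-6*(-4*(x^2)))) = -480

Step 1. [4*(-5*(-6*(-4*(x^2)))) = -480] divide by the outer 4. So div: -5*(-6*(-4*(x^2))) = -120.
Step 2. [-5*(-6*(-4*(x^2))) = -120] -5·(inner) — divide through by -5. So div: -6*(-4*(x^2)) = 24.
Step 3. [-6*(-4*(x^2)) = 24] -6·(inner) — divide through by -6. So div: -4*(x^2) = -4.
Step 4. [-4*(x^2) = -4] LHS = -4·(…); ÷-4 both sides ⇒ div: x^2 = 1.
Step 5. [x^2 = 1] √ both sides: 1 ≥ 0 gives two branches, so sqrt: x = 1 or -1.

Answer: x ∈ {-1, 1}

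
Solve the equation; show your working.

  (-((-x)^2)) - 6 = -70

Step 1. [(-((-x)^2)) - 6 = -70] the outer -6 inverts by adding 6, so sub: -((-x)^2) = -64.
Step 2. [-((-x)^2) = -64] LHS negated; negate both sides, so neg: (-x)^2 = 64.
Step 3. [(-x)^2 = 64] LHS squared, RHS 64 ≥ 0: apply √ (±), so sqrt: -x = 8 or -8.
Step 4. [-x = 8 or -8] flip signs both sides. So neg: x = -8 or 8.

Answer: x ∈ {-8, 8}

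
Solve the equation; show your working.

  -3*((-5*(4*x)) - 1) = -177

Step 1. [-3*((-5*(4*x)) - 1) = -177] leading coefficient -3: divide by -3, so div: (-5*(4*x)) - 1 = 59.
Step 2. [(-5*(4*x)) - 1 = 59] 1 comes off first (add 1), so sub: -5*(4*x) = 60.
Step 3. [-5*(4*x) = 60] leading coefficient -5: divide by -5. So div: 4*x = -12.
Step 4. [4*x = -12] leading coefficient 4: divide by 4, so div: x = -3.

Answer: x ∈ {-3}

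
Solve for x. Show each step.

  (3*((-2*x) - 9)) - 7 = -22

Step 1. [(3*((-2*x) - 9)) - 7 = -22] add 7: x sits inside (… - 7), so sub: 3*((-2*x) - 9) = -15.
Step 2. [3*((-2*x) - 9) = -15] divide by the outer 3. So div: (-2*x) - 9 = -5.
Step 3. [(-2*x) - 9 = -5] -9 is outermost — add 9 both sides, so sub: -2*x = 4.
Step 4. [-2*x = 4] -2·(inner) — divide through by -2 ⇒ div: x = -2.

Answer: x ∈ {-2}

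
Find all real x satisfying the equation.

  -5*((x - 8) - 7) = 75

Step 1. [-5*((x - 8) - 7) = 75] divide by the outer -5. So div: (x - 8) - 7 = -15.
Step 2. [(x - 8) - 7 = -15] peel the -7: add 7 from each side ⇒ sub: x - 8 = -8.
Step 3. [x - 8 = -8] peel the -8: add 8 from each side. So sub: x = 0.

Answer: x ∈ {0}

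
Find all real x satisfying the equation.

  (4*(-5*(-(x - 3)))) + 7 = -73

Step 1. [(4*(-5*(-(x - 3)))) + 7 = -73] +7 is outermost — subtract 7 both sides. So sub: 4*(-5*(-(x - 3))) = -80.
Step 2. [4*(-5*(-(x - 3))) = -80] leading coefficient 4: divide by 4 ⇒ div: -5*(-(x - 3)) = -20.
Step 3. [-5*(-(x - 3)) = -20] leading coefficient -5: divide by -5, so div: -(x - 3) = 4.
Step 4. [-(x - 3) = 4] leading − — multiply by −1. So neg: x - 3 = -4.
Step 5. [x - 3 = -4] peel the -3: add 3 from each side, so sub: x = -1.

Answer: x ∈ {-1}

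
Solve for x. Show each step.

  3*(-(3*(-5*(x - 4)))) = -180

Step 1. [3*(-(3*(-5*(x - 4)))) = -180] 3 out front; divide by 3 ⇒ div: -(3*(-5*(x - 4))) = -60.
Step 2. [-(3*(-5*(x - 4))) = -60] LHS negated; negate both sides. So neg: 3*(-5*(x - 4)) = 60.
Step 3. [3*(-5*(x - 4)) = 60] LHS = 3·(…); ÷3 both sides ⇒ div: -5*(x - 4) = 20.
Step 4. [-5*(x - 4) = 20] divide by the outer -5, so div: x - 4 = -4.
Step 5. [x - 4 = -4] -4 is outermost — add 4 both sides, so sub: x = 0.

Answer: x ∈ {0}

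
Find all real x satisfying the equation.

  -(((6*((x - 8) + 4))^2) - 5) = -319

Step 1. [-(((6*((x - 8) + 4))^2) - 5) = -319] flip signs both sides. So neg: ((6*((x - 8) + 4))^2) - 5 = 319.
Step 2. [((6*((x - 8) + 4))^2) - 5 = 319] the outer -5 inverts by adding 5 ⇒ sub: (6*((x - 8) + 4))^2 = 324.
Step 3. [(6*((x - 8) + 4))^2 = 324] √ both sides: 324 ≥ 0 gives two branches, so sqrt: 6*((x - 8) + 4) = 18 or -18.
Step 4. [6*((x - 8) + 4) = 18 or -18] 6·(inner) — divide through by 6. So div: (x - 8) + 4 = 3 or -3.
Step 5. [(x - 8) + 4 = 3 or -3] +4 is outermost — subtract 4 both sides, so sub: x - 8 = -1 or -7.
Step 6. [x - 8 = -1 or -7] -8 is outermost — add 8 both sides, so sub: x = 7 or 1.

Answer: x ∈ {1, 7}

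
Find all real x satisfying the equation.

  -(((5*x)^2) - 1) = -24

Step 1. [-(((5*x)^2) - 1) = -24] flip signs both sides ⇒ neg: ((5*x)^2) - 1 = 24.
Step 2. [((5*x)^2) - 1 = 24] the outer -1 inverts by adding 1. So sub: (5*x)^2 = 25.
Step 3. [(5*x)^2 = 25] √ both sides: 25 ≥ 0 gives two branches. So sqrt: 5*x = 5 or -5.
Step 4. [5*x = 5 or -5] divide by the outer 5, so div: x = 1 or -1.

Answer: x ∈ {-1, 1}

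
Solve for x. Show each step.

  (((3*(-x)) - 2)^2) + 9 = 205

Step 1. [(((3*(-x)) - 2)^2) + 9 = 205] subtract 9: x sits inside (… + 9) ⇒ sub: ((3*(-x)) - 2)^2 = 196.
Step 2. [((3*(-x)) - 2)^2 = 196] LHS squared, RHS 196 ≥ 0: apply √ (±), so sqrt: (3*(-x)) - 2 = 14 or -14.
Step 3. [(3*(-x)) - 2 = 14 or -14] the outer -2 inverts by adding 2, so sub: 3*(-x) = 16 or -12.
Step 4. [3*(-x) = 16 or -12] leading coefficient 3: divide by 3 ⇒ div: -x = 16/3 or -4.
Step 5. [-x = 16/3 or -4] LHS negated; negate both sides. So neg: x = -16/3 or 4.

Answer: x ∈ {-16/3, 4}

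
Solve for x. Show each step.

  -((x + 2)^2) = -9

Step 1. [-((x + 2)^2) = -9] flip signs both sides. So neg: (x + 2)^2 = 9.
Step 2. [(x + 2)^2 = 9] 9 ≥ 0, LHS is (·)² — take ±√, so sqrt: x + 2 = 3 or -3.
Step 3. [x + 2 = 3 or -3] the outer +2 inverts by subtracting 2 ⇒ sub: x = 1 or -5.

Answer: x ∈ {-5, 1}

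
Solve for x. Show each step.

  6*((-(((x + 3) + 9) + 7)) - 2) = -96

Step 1. [6*((-(((x + 3) + 9) + 7)) - 2) = -96] leading coefficient 6: divide by 6, so div: (-(((x + 3) + 9) + 7)) - 2 = -16.
Step 2. [(-(((x + 3) + 9) + 7)) - 2 = -16] the outer -2 inverts by adding 2 ⇒ sub: -(((x + 3) + 9) + 7) = -14.
Step 3. [-(((x + 3) + 9) + 7) = -14] flip signs both sides, so neg: ((x + 3) + 9) + 7 = 14.
Step 4. [((x + 3) + 9) + 7 = 14] subtract 7: x sits inside (… + 7) ⇒ sub: (x + 3) + 9 = 7.
Step 5. [(x + 3) + 9 = 7] peel the +9: subtract 9 from each side. So sub: x + 3 = -2.
Step 6. [x + 3 = -2] peel the +3: subtract 3 from each side. So sub: x = -5.

Answer: x ∈ {-5}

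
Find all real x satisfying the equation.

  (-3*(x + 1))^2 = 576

Step 1. [(-3*(x + 1))^2 = 576] LHS squared, RHS 576 ≥ 0: apply √ (±). So sqrt: -3*(x + 1) = 24 or -24.
Step 2. [-3*(x + 1) = 24 or -24] leading coefficient -3: divide by -3 ⇒ div: x + 1 = -8 or 8.
Step 3. [x + 1 = -8 or 8] subtract 1: x sits inside (… + 1). So sub: x = -9 or 7.

Answer: x ∈ {-9, 7}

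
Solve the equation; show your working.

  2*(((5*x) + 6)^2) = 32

Step 1. [2*(((5*x) + 6)^2) = 32] 2 out front; divide by 2, so div: ((5*x) + 6)^2 = 16.
Step 2. [((5*x) + 6)^2 = 16] LHS squared, RHS 16 ≥ 0: apply √ (±). So sqrt: (5*x) + 6 = 4 or -4.
Step 3. [(5*x) + 6 = 4 or -4] the outer +6 inverts by subtracting 6 ⇒ sub: 5*x = -2 or -10.
Step 4. [5*x = -2 or -10] LHS = 5·(…); ÷5 both sides ⇒ div: x = -2/5 or -2.

Answer: x ∈ {-2, -2/5}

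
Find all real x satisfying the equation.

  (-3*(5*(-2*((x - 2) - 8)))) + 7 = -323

Step 1. [(-3*(5*(-2*((x - 2) - 8)))) + 7 = -323] peel the +7: subtract 7 from each side, so sub: -3*(5*(-2*((x - 2) - 8))) = -330.
Step 2. [-3*(5*(-2*((x - 2) - 8))) = -330] -3 out front; divide by -3, so div: 5*(-2*((x - 2) - 8)) = 110.
Step 3. [5*(-2*((x - 2) - 8)) = 110] divide by the outer 5, so div: -2*((x - 2) - 8) = 22.
Step 4. [-2*((x - 2) - 8) = 22] divide by the outer -2. So div: (x - 2) - 8 = -11.
Step 5. [(x - 2) - 8 = -11] -8 is outermost — add 8 both sides. So sub: x - 2 = -3.
Step 6. [x - 2 = -3] the outer -2 inverts by adding 2. So sub: x = -1.

Answer: x ∈ {-1}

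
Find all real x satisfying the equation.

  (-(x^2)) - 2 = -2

Step 1. [(-(x^2)) - 2 = -2] add 2: x sits inside (… - 2). So sub: -(x^2) = 0.
Step 2. [-(x^2) = 0] flip signs both sides. So neg: x^2 = 0.
Step 3. [x^2 = 0] LHS squared, RHS 0 ≥ 0: apply √ (±), so sqrt: x = 0.

Answer: x ∈ {0}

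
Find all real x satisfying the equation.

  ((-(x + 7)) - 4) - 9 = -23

Step 1. [((-(x + 7)) - 4) - 9 = -23] -9 is outermost — add 9 both sides, so sub: (-(x + 7)) - 4 = -14.
Step 2. [(-(x + 7)) - 4 = -14] -4 is outermost — add 4 both sides, so sub: -(x + 7) = -10.
Step 3. [-(x + 7) = -10] leading − — multiply by −1 ⇒ neg: x + 7 = 10.
Step 4. [x + 7 = 10] subtract 7: x sits inside (… + 7), so sub: x = 3.

Answer: x ∈ {3}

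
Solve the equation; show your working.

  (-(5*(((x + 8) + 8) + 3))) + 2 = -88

Step 1. [(-(5*(((x + 8) + 8) + 3))) + 2 = -88] peel the +2: subtract 2 from each side. So sub: -(5*(((x + 8) + 8) + 3)) = -90.
Step 2. [-(5*(((x + 8) + 8) + 3)) = -90] flip signs both sides, so neg: 5*(((x + 8) + 8) + 3) = 90.
Step 3. [5*(((x + 8) + 8) + 3) = 90] 5 out front; divide by 5 ⇒ div: ((x + 8) + 8) + 3 = 18.
Step 4. [((x + 8) + 8) + 3 = 18] peel the +3: subtract 3 from each side. So sub: (x + 8) + 8 = 15.
Step 5. [(x + 8) + 8 = 15] +8 is outermost — subtract 8 both sides, so sub: x + 8 = 7.
Step 6. [x + 8 = 7] subtract 8: x sits inside (… + 8), so sub: x = -1.

Answer: x ∈ {-1}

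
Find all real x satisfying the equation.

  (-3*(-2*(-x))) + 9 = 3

Step 1. [(-3*(-2*(-x))) + 9 = 3] +9 is outermost — subtract 9 both sides, so sub: -3*(-2*(-x)) = -6.
Step 2. [-3*(-2*(-x)) = -6] -3 out front; divide by -3, so div: -2*(-x) = 2.
Step 3. [-2*(-x) = 2] -2 out front; divide by -2. So div: -x = -1.
Step 4. [-x = -1] flip signs both sides. So neg: x = 1.

Answer: x ∈ {1}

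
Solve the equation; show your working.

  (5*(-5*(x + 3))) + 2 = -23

Step 1. [(5*(-5*(x + 3))) + 2 = -23] +2 is outermost — subtract 2 both sides ⇒ sub: 5*(-5*(x + 3)) = -25.
Step 2. [5*(-5*(x + 3)) = -25] divide by the outer 5. So div: -5*(x + 3) = -5.
Step 3. [-5*(x + 3) = -5] -5 out front; divide by -5, so div: x + 3 = 1.
Step 4. [x + 3 = 1] subtract 3: x sits inside (… + 3). So sub: x = -2.

Answer: x ∈ {-2}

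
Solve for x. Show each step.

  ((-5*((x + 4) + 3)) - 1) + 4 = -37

Step 1. [((-5*((x + 4) + 3)) - 1) + 4 = -37] peel the +4: subtract 4 from each side ⇒ sub: (-5*((x + 4) + 3)) - 1 = -41.
Step 2. [(-5*((x + 4) + 3)) - 1 = -41] the outer -1 inverts by adding 1, so sub: -5*((x + 4) + 3) = -40.
Step 3. [-5*((x + 4) + 3) = -40] -5·(inner) — divide through by -5 ⇒ div: (x + 4) + 3 = 8.
Step 4. [(x + 4) + 3 = 8] 3 comes off first (subtract 3). So sub: x + 4 = 5.
Step 5. [x + 4 = 5] the outer +4 inverts by subtracting 4, so sub: x = 1.

Answer: x ∈ {1}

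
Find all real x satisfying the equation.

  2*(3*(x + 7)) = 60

Step 1. [2*(3*(x + 7)) = 60] divide by the outer 2 ⇒ div: 3*(x + 7) = 30.
Step 2. [3*(x + 7) = 30] 3 out front; divide by 3. So div: x + 7 = 10.
Step 3. [x + 7 = 10] subtract 7: x sits inside (… + 7), so sub: x = 3.

Answer: x ∈ {3}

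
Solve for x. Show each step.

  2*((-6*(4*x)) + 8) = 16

Step 1. [2*((-6*(4*x)) + 8) = 16] leading coefficient 2: divide by 2 ⇒ div: (-6*(4*x)) + 8 = 8.
Step 2. [(-6*(4*x)) + 8 = 8] subtract 8: x sits inside (… + 8), so sub: -6*(4*x) = 0.
Step 3. [-6*(4*x) = 0] divide by the outer -6, so div: 4*x = 0.
Step 4. [4*x = 0] 4 out front; divide by 4, so div: x = 0.

Answer: x ∈ {0}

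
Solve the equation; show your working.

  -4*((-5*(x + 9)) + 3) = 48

Step 1. [-4*((-5*(x + 9)) + 3) = 48] leading coefficient -4: divide by -4, so div: (-5*(x + 9)) + 3 = -12.
Step 2. [(-5*(x + 9)) + 3 = -12] 3 comes off first (subtract 3) ⇒ sub: -5*(x + 9) = -15.
Step 3. [-5*(x + 9) = -15] -5 out front; divide by -5, so div: x + 9 = 3.
Step 4. [x + 9 = 3] +9 is outermost — subtract 9 both sides, so sub: x = -6.

Answer: x ∈ {-6}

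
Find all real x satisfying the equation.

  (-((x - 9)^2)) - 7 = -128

Step 1. [(-((x - 9)^2)) - 7 = -128] -7 is outermost — add 7 both sides, so sub: -((x - 9)^2) = -121.
Step 2. [-((x - 9)^2) = -121] leading − — multiply by −1, so neg: (x - 9)^2 = 121.
Step 3. [(x - 9)^2 = 121] √ both sides: 121 ≥ 0 gives two branches, so sqrt: x - 9 = 11 or -11.
Step 4. [x - 9 = 11 or -11] 9 comes off first (add 9) ⇒ sub: x = 20 or -2.

Answer: x ∈ {-2, 20}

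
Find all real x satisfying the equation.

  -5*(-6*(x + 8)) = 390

Step 1. [-5*(-6*(x + 8)) = 390] -5·(inner) — divide through by -5, so div: -6*(x + 8) = -78.
Step 2. [-6*(x + 8) = -78] LHS = -6·(…); ÷-6 both sides ⇒ div: x + 8 = 13.
Step 3. [x + 8 = 13] +8 is outermost — subtract 8 both sides. So sub: x = 5.

Answer: x ∈ {5}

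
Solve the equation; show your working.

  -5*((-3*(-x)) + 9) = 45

Step 1. [-5*((-3*(-x)) + 9) = 45] leading coefficient -5: divide by -5, so div: (-3*(-x)) + 9 = -9.
Step 2. [(-3*(-x)) + 9 = -9] the outer +9 inverts by subtracting 9, so sub: -3*(-x) = -18.
Step 3. [-3*(-x) = -18] -3 out front; divide by -3 ⇒ div: -x = 6.
Step 4. [-x = 6] LHS negated; negate both sides. So neg: x = -6.

Answer: x ∈ {-6}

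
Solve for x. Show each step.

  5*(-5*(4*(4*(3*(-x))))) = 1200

Step 1. [5*(-5*(4*(4*(3*(-x))))) = 1200] LHS = 5·(…); ÷5 both sides, so div: -5*(4*(4*(3*(-x)))) = 240.
Step 2. [-5*(4*(4*(3*(-x)))) = 240] LHS = -5·(…); ÷-5 both sides, so div: 4*(4*(3*(-x))) = -48.
Step 3. [4*(4*(3*(-x))) = -48] divide by the outer 4 ⇒ div: 4*(3*(-x)) = -12.
Step 4. [4*(3*(-x)) = -12] divide by the outer 4 ⇒ div: 3*(-x) = -3.
Step 5. [3*(-x) = -3] leading coefficient 3: divide by 3 ⇒ div: -x = -1.
Step 6. [-x = -1] flip signs both sides ⇒ neg: x = 1.

Answer: x ∈ {1}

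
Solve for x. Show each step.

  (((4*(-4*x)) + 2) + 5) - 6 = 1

Step 1. [(((4*(-4*x)) + 2) + 5) - 6 = 1] -6 is outermost — add 6 both sides ⇒ sub: ((4*(-4*x)) + 2) + 5 = 7.
Step 2. [((4*(-4*x)) + 2) + 5 = 7] +5 is outermost — subtract 5 both sides. So sub: (4*(-4*x)) + 2 = 2.
Step 3. [(4*(-4*x)) + 2 = 2] the outer +2 inverts by subtracting 2, so sub: 4*(-4*x) = 0.
Step 4. [4*(-4*x) = 0] divide by the outer 4 ⇒ div: -4*x = 0.
Step 5. [-4*x = 0] -4 out front; divide by -4. So div: x = 0.

Answer: x ∈ {0}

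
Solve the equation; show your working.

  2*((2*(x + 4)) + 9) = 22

Step 1. [2*((2*(x + 4)) + 9) = 22] divide by the outer 2. So div: (2*(x + 4)) + 9 = 11.
Step 2. [(2*(x + 4)) + 9 = 11] 9 comes off first (subtract 9), so sub: 2*(x + 4) = 2.
Step 3. [2*(x + 4) = 2] divide by the outer 2. So div: x + 4 = 1.
Step 4. [x + 4 = 1] subtract 4: x sits inside (… + 4). So sub: x = -3.

Answer: x ∈ {-3}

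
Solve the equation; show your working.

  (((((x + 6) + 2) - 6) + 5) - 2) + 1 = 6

Step 1. [(((((x + 6) + 2) - 6) + 5) - 2) + 1 = 6] peel the +1: subtract 1 from each side ⇒ sub: ((((x + 6) + 2) - 6) + 5) - 2 = 5.
Step 2. [((((x + 6) + 2) - 6) + 5) - 2 = 5] peel the -2: add 2 from each side ⇒ sub: (((x + 6) + 2) - 6) + 5 = 7.
Step 3. [(((x + 6) + 2) - 6) + 5 = 7] 5 comes off first (subtract 5). So sub: ((x + 6) + 2) - 6 = 2.
Step 4. [((x + 6) + 2) - 6 = 2] -6 is outermost — add 6 both sides ⇒ sub: (x + 6) + 2 = 8.
Step 5. [(x + 6) + 2 = 8] peel the +2: subtract 2 from each side ⇒ sub: x + 6 = 6.
Step 6. [x + 6 = 6] subtract 6: x sits inside (… + 6). So sub: x = 0.

Answer: x ∈ {0}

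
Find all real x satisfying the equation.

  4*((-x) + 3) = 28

Step 1. [4*((-x) + 3) = 28] 4 out front; divide by 4 ⇒ div: (-x) + 3 = 7.
Step 2. [(-x) + 3 = 7] subtract 3: x sits inside (… + 3), so sub: -x = 4.
Step 3. [-x = 4] leading − — multiply by −1, so neg: x = -4.

Answer: x ∈ {-4}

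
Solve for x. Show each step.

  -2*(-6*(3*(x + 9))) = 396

Step 1. [-2*(-6*(3*(x + 9))) = 396] LHS = -2·(…); ÷-2 both sides. So div: -6*(3*(x + 9)) = -198.
Step 2. [-6*(3*(x + 9)) = -198] -6 out front; divide by -6. So div: 3*(x + 9) = 33.
Step 3. [3*(x + 9) = 33] leading coefficient 3: divide by 3, so div: x + 9 = 11.
Step 4. [x + 9 = 11] peel the +9: subtract 9 from each side. So sub: x = 2.

Answer: x ∈ {2}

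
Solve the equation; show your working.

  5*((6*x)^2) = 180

Step 1. [5*((6*x)^2) = 180] LHS = 5·(…); ÷5 both sides. So div: (6*x)^2 = 36.
Step 2. [(6*x)^2 = 36] √ both sides: 36 ≥ 0 gives two branches ⇒ sqrt: 6*x = 6 or -6.
Step 3. [6*x = 6 or -6] LHS = 6·(…); ÷6 both sides ⇒ div: x = 1 or -1.

Answer: x ∈ {-1, 1}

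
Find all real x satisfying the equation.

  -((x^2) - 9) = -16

Step 1. [-((x^2) - 9) = -16] LHS negated; negate both sides ⇒ neg: (x^2) - 9 = 16.
Step 2. [(x^2) - 9 = 16] -9 is outermost — add 9 both sides. So sub: x^2 = 25.
Step 3. [x^2 = 25] √ both sides: 25 ≥ 0 gives two branches. So sqrt: x = 5 or -5.

Answer: x ∈ {-5, 5}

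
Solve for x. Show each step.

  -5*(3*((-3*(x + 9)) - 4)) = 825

Step 1. [-5*(3*((-3*(x + 9)) - 4)) = 825] -5·(inner) — divide through by -5 ⇒ div: 3*((-3*(x + 9)) - 4) = -165.
Step 2. [3*((-3*(x + 9)) - 4) = -165] 3·(inner) — divide through by 3 ⇒ div: (-3*(x + 9)) - 4 = -55.
Step 3. [(-3*(x + 9)) - 4 = -55] the outer -4 inverts by adding 4, so sub: -3*(x + 9) = -51.
Step 4. [-3*(x + 9) = -51] divide by the outer -3, so div: x + 9 = 17.
Step 5. [x + 9 = 17] peel the +9: subtract 9 from each side. So sub: x = 8.

Answer: x ∈ {8}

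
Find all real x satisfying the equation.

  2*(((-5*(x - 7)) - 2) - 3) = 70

Step 1. [2*(((-5*(x - 7)) - 2) - 3) = 70] LHS = 2·(…); ÷2 both sides. So div: ((-5*(x - 7)) - 2) - 3 = 35.
Step 2. [((-5*(x - 7)) - 2) - 3 = 35] peel the -3: add 3 from each side, so sub: (-5*(x - 7)) - 2 = 38.
Step 3. [(-5*(x - 7)) - 2 = 38] the outer -2 inverts by adding 2, so sub: -5*(x - 7) = 40.
Step 4. [-5*(x - 7) = 40] -5 out front; divide by -5, so div: x - 7 = -8.
Step 5. [x - 7 = -8] the outer -7 inverts by adding 7, so sub: x = -1.

Answer: x ∈ {-1}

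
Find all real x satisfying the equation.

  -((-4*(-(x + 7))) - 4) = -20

Step 1. [-((-4*(-(x + 7))) - 4) = -20] leading − — multiply by −1 ⇒ neg: (-4*(-(x + 7))) - 4 = 20.
Step 2. [(-4*(-(x + 7))) - 4 = 20] -4 | LHS and -4 | 20: pull -4 out, so factor: (-(x + 7)) + 1 = -5.
Step 3. [(-(x + 7)) + 1 = -5] the outer +1 inverts by subtracting 1, so sub: -(x + 7) = -6.
Step 4. [-(x + 7) = -6] LHS negated; negate both sides. So neg: x + 7 = 6.
Step 5. [x + 7 = 6] peel the +7: subtract 7 from each side. So sub: x = -1.

Answer: x ∈ {-1}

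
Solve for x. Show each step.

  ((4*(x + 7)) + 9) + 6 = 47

Step 1. [((4*(x + 7)) + 9) + 6 = 47] +6 is outermost — subtract 6 both sides ⇒ sub: (4*(x + 7)) + 9 = 41.
Step 2. [(4*(x + 7)) + 9 = 41] the outer +9 inverts by subtracting 9, so sub: 4*(x + 7) = 32.
Step 3. [4*(x + 7) = 32] 4 out front; divide by 4. So div: x + 7 = 8.
Step 4. [x + 7 = 8] +7 is outermost — subtract 7 both sides, so sub: x = 1.

Answer: x ∈ {1}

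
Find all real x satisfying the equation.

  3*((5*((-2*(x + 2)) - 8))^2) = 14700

Step 1. [3*((5*((-2*(x + 2)) - 8))^2) = 14700] divide by the outer 3, so div: (5*((-2*(x + 2)) - 8))^2 = 4900.
Step 2. [(5*((-2*(x + 2)) - 8))^2 = 4900] 4900 ≥ 0, LHS is (·)² — take ±√. So sqrt: 5*((-2*(x + 2)) - 8) = 70 or -70.
Step 3. [5*((-2*(x + 2)) - 8) = 70 or -70] 5·(inner) — divide through by 5. So div: (-2*(x + 2)) - 8 = 14 or -14.
Step 4. [(-2*(x + 2)) - 8 = 14 or -14] common factor -2 (LHS and 14 or -14) — divide through ⇒ factor: (x + 2) + 4 = -7 or 7.
Step 5. [(x + 2) + 4 = -7 or 7] +4 is outermost — subtract 4 both sides. So sub: x + 2 = -11 or 3.
Step 6. [x + 2 = -11 or 3] 2 comes off first (subtract 2) ⇒ sub: x = -13 or 1.

Answer: x ∈ {-13, 1}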